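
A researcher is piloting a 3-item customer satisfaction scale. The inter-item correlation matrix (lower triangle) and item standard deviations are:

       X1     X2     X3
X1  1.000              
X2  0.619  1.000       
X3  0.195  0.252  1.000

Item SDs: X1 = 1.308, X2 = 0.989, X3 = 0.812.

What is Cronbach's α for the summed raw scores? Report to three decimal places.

Σσ²ᵢ = 1.308² + 0.989² + 0.812² = 3.3483
Covariances σ_ij = r_ij · s_i · s_j:
  σ(X1,X2) = 0.619 × 1.308 × 0.989 = 0.8007
  σ(X1,X3) = 0.195 × 1.308 × 0.812 = 0.2071
  σ(X2,X3) = 0.252 × 0.989 × 0.812 = 0.2024
σ²_T = Σσ²ᵢ + 2·Σσ_ij = 3.3483 + 2 × 1.2102 = 5.7687
α = (3/2)·(1 − 3.3483/5.7687) = 0.629

α = 0.629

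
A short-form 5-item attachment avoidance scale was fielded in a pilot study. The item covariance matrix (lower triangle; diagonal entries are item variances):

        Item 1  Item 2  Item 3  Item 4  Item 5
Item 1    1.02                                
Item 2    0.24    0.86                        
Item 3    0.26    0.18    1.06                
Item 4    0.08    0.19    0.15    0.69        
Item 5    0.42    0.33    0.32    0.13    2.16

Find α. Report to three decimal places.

α = 0.553

Σσᵢ² = 1.02 + 0.86 + 1.06 + 0.69 + 2.16 = 5.79
Sum of off-diagonal covariances = 2.30
total variance = 5.79 + 2 × 2.30 = 10.39
α = (k/(k−1))·(1 − Σσᵢ²/total variance) = (5/4)·(1 − 5.79/10.39) = 0.553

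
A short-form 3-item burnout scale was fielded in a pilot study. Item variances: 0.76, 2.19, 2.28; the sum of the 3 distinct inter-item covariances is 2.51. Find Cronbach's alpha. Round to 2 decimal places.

ΣVar(i) = 0.76 + 2.19 + 2.28 = 5.23
Sum of distinct covariances = 2.51
total variance = ΣVar(i) + 2·Σcov = 5.23 + 2 × 2.51 = 10.25
α = (3/2)·(1 − 5.23/10.25) = 0.73

α = 0.73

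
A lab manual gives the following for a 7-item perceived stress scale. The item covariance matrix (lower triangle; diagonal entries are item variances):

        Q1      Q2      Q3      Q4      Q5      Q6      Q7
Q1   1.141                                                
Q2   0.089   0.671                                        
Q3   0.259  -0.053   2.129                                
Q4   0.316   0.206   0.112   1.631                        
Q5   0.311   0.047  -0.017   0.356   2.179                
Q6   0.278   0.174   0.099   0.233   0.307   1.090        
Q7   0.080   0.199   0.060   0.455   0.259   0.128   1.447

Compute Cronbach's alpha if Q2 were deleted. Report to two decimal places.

Remaining items: Q1, Q3, Q4, Q5, Q6, Q7 (k = 6).
Σσᵢ² = 1.141 + 2.129 + 1.631 + 2.179 + 1.090 + 1.447 = 9.617
σ²_T = 9.617 + 2 × 3.236 = 16.089
α (item deleted) = (6/5)·(1 − 9.617/16.089) = 0.48

Cronbach's alpha = 0.48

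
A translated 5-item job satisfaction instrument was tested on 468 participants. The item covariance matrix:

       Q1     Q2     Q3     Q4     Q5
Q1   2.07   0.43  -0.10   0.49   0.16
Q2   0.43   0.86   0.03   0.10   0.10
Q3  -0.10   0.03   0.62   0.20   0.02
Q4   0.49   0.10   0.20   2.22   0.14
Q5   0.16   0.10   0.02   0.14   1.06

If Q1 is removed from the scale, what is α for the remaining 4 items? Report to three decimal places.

α = 0.265

Remaining items: Q2, Q3, Q4, Q5 (k = 4).
ΣVar(i) = 0.86 + 0.62 + 2.22 + 1.06 = 4.76
σ²_total = 4.76 + 2 × 0.59 = 5.94
α (item deleted) = (4/3)·(1 − 4.76/5.94) = 0.265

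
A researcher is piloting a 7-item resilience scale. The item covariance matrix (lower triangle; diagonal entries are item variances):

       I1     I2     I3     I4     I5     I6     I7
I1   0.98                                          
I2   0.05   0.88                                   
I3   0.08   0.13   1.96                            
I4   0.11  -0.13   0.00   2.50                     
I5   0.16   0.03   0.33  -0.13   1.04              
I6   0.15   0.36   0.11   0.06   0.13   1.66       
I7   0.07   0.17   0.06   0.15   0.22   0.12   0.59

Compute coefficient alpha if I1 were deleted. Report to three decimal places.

Remaining items: I2, I3, I4, I5, I6, I7 (k = 6).
Σσᵢ² = 0.88 + 1.96 + 2.50 + 1.04 + 1.66 + 0.59 = 8.63
Var(T) = 8.63 + 2 × 1.61 = 11.85
α (item deleted) = (6/5)·(1 − 8.63/11.85) = 0.326

α = 0.326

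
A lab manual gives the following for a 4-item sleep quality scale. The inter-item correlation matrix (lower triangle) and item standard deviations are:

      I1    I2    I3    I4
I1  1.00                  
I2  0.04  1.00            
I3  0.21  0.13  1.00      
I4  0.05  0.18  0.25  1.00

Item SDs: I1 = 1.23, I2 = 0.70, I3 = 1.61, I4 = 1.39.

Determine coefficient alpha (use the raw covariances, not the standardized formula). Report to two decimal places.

α = 0.40

Σσ²ᵢ = 1.23² + 0.70² + 1.61² + 1.39² = 6.5271
Covariances σ_ij = r_ij · s_i · s_j:
  σ(I1,I2) = 0.04 × 1.23 × 0.70 = 0.0344
  σ(I1,I3) = 0.21 × 1.23 × 1.61 = 0.4159
  σ(I1,I4) = 0.05 × 1.23 × 1.39 = 0.0855
  σ(I2,I3) = 0.13 × 0.70 × 1.61 = 0.1465
  σ(I2,I4) = 0.18 × 0.70 × 1.39 = 0.1751
  σ(I3,I4) = 0.25 × 1.61 × 1.39 = 0.5595
σ²_T = Σσ²ᵢ + 2·Σσ_ij = 6.5271 + 2 × 1.4169 = 9.3609
α = (4/3)·(1 − 6.5271/9.3609) = 0.40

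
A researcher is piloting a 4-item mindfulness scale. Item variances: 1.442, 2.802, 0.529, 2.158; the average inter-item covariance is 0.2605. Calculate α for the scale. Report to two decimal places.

α = 0.41

Σσ²ᵢ = 1.442 + 2.802 + 0.529 + 2.158 = 6.931
Sum of the 6 distinct covariances = 6 × 0.2605 = 1.5630
total variance = Σσ²ᵢ + 2·Σcov = 6.931 + 2 × 1.5630 = 10.0570
α = (4/3)·(1 − 6.931/10.0570) = 0.41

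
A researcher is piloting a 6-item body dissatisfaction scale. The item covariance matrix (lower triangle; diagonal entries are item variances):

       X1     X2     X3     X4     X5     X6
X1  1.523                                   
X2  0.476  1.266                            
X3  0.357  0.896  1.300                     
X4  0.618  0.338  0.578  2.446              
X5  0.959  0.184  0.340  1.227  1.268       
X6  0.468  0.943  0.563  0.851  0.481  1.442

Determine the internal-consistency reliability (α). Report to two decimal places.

α = 0.80

sum of item variances = 1.523 + 1.266 + 1.300 + 2.446 + 1.268 + 1.442 = 9.245
Sum of off-diagonal covariances = 9.279
total variance = 9.245 + 2 × 9.279 = 27.803
α = (k/(k−1))·(1 − sum of item variances/total variance) = (6/5)·(1 − 9.245/27.803) = 0.80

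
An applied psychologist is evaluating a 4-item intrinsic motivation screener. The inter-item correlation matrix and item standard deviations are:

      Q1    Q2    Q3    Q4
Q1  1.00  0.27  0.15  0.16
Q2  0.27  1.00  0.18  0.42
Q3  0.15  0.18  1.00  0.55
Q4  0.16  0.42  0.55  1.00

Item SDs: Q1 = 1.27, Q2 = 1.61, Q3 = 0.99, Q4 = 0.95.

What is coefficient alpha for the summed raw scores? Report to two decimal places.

Σσ²ᵢ = 1.27² + 1.61² + 0.99² + 0.95² = 6.0876
Covariances σ_ij = r_ij · s_i · s_j:
  σ(Q1,Q2) = 0.27 × 1.27 × 1.61 = 0.5521
  σ(Q1,Q3) = 0.15 × 1.27 × 0.99 = 0.1886
  σ(Q1,Q4) = 0.16 × 1.27 × 0.95 = 0.1930
  σ(Q2,Q3) = 0.18 × 1.61 × 0.99 = 0.2869
  σ(Q2,Q4) = 0.42 × 1.61 × 0.95 = 0.6424
  σ(Q3,Q4) = 0.55 × 0.99 × 0.95 = 0.5173
σ²_T = Σσ²ᵢ + 2·Σσ_ij = 6.0876 + 2 × 2.3803 = 10.8482
α = (4/3)·(1 − 6.0876/10.8482) = 0.59

coefficient alpha = 0.59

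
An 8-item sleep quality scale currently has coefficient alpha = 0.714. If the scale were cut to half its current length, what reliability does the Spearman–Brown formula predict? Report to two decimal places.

Length factor m = 1/2
α' = m·α / (1 − (1−m)·α)
   = 1/2 × 0.714 / (1 − (1 − 1/2) × 0.714)
   = 0.3570 / 0.6430 = 0.56

predicted reliability = 0.56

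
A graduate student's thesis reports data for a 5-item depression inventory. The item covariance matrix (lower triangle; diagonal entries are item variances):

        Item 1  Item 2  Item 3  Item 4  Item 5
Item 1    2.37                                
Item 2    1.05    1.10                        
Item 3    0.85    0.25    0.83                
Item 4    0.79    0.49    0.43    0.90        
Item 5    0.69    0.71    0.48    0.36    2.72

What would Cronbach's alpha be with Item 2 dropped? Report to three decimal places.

α = 0.685

Remaining items: Item 1, Item 3, Item 4, Item 5 (k = 4).
Σσ²ᵢ = 2.37 + 0.83 + 0.90 + 2.72 = 6.82
Var(T) = 6.82 + 2 × 3.60 = 14.02
α (item deleted) = (4/3)·(1 − 6.82/14.02) = 0.685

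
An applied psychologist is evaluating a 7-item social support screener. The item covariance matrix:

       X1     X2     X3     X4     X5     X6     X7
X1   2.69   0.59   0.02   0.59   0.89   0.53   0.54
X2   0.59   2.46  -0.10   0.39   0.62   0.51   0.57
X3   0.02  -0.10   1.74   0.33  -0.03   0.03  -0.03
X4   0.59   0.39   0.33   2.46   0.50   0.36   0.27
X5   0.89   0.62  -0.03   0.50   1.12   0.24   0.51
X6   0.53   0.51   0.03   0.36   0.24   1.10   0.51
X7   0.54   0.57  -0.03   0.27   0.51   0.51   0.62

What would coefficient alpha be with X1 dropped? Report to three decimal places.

coefficient alpha = 0.596

Remaining items: X2, X3, X4, X5, X6, X7 (k = 6).
ΣVar(i) = 2.46 + 1.74 + 2.46 + 1.12 + 1.10 + 0.62 = 9.50
σ²_total = 9.50 + 2 × 4.68 = 18.86
α (item deleted) = (6/5)·(1 − 9.50/18.86) = 0.596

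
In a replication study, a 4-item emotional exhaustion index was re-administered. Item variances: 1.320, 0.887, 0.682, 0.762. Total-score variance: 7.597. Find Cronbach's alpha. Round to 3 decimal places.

α = 0.693

Σσᵢ² = 1.320 + 0.887 + 0.682 + 0.762 = 3.651
α = (k/(k−1))·(1 − Σσᵢ²/σ²_T) = (4/3)·(1 − 3.651/7.597) = 0.693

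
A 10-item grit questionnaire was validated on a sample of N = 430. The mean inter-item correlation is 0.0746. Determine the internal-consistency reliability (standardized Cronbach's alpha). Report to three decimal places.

standardized Cronbach's alpha = 0.446

Standardized α = k·r̄ / (1 + (k−1)·r̄) = 10 × 0.0746 / (1 + 9 × 0.0746)
  = 0.7460 / 1.6714 = 0.446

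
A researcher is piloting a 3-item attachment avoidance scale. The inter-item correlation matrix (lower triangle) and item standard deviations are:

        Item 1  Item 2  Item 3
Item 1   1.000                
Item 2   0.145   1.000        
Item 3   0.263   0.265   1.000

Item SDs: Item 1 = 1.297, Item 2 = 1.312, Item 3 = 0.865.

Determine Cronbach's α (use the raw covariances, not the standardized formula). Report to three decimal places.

α = 0.433

Σσ²ᵢ = 1.297² + 1.312² + 0.865² = 4.1518
Covariances σ_ij = r_ij · s_i · s_j:
  σ(Item 1,Item 2) = 0.145 × 1.297 × 1.312 = 0.2467
  σ(Item 1,Item 3) = 0.263 × 1.297 × 0.865 = 0.2951
  σ(Item 2,Item 3) = 0.265 × 1.312 × 0.865 = 0.3007
σ²_T = Σσ²ᵢ + 2·Σσ_ij = 4.1518 + 2 × 0.8425 = 5.8368
α = (3/2)·(1 − 4.1518/5.8368) = 0.433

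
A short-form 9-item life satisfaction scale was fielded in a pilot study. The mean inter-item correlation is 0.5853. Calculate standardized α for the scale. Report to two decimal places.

α = 0.93

Standardized α = k·r̄ / (1 + (k−1)·r̄) = 9 × 0.5853 / (1 + 8 × 0.5853)
  = 5.2677 / 5.6824 = 0.93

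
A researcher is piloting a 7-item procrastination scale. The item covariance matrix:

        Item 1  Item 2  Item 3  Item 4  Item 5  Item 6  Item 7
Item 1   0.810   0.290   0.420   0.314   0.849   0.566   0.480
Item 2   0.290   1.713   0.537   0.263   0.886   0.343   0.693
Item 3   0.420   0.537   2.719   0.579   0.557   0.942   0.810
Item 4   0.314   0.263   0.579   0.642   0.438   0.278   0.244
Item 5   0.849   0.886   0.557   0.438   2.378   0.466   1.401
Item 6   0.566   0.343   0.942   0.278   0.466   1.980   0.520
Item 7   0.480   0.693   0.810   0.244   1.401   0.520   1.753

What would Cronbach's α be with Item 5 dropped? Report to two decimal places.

Cronbach's α = 0.72

Remaining items: Item 1, Item 2, Item 3, Item 4, Item 6, Item 7 (k = 6).
Σσ²ᵢ = 0.810 + 1.713 + 2.719 + 0.642 + 1.980 + 1.753 = 9.617
total variance = 9.617 + 2 × 7.279 = 24.175
α (item deleted) = (6/5)·(1 − 9.617/24.175) = 0.72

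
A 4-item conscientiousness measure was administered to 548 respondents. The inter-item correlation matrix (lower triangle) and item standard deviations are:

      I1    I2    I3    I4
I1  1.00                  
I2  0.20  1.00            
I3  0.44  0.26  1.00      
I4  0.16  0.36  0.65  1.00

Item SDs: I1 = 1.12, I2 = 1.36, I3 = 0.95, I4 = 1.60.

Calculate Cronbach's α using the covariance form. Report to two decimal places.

Cronbach's α = 0.65

Σσ²ᵢ = 1.12² + 1.36² + 0.95² + 1.60² = 6.5665
Covariances σ_ij = r_ij · s_i · s_j:
  σ(I1,I2) = 0.20 × 1.12 × 1.36 = 0.3046
  σ(I1,I3) = 0.44 × 1.12 × 0.95 = 0.4682
  σ(I1,I4) = 0.16 × 1.12 × 1.60 = 0.2867
  σ(I2,I3) = 0.26 × 1.36 × 0.95 = 0.3359
  σ(I2,I4) = 0.36 × 1.36 × 1.60 = 0.7834
  σ(I3,I4) = 0.65 × 0.95 × 1.60 = 0.9880
σ²_T = Σσ²ᵢ + 2·Σσ_ij = 6.5665 + 2 × 3.1668 = 12.9001
α = (4/3)·(1 − 6.5665/12.9001) = 0.65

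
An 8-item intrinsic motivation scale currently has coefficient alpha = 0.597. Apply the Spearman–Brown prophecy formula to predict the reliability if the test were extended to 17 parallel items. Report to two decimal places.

predicted reliability = 0.76

Length factor m = 17/8 = 2.1250
α' = m·α / (1 + (m−1)·α)
   = 17/8 × 0.597 / (1 + (17/8 − 1) × 0.597)
   = 1.2686 / 1.6716 = 0.76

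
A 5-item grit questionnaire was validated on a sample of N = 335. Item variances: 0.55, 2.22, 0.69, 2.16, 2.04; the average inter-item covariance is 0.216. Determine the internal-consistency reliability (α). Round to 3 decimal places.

α = 0.451

ΣVar(i) = 0.55 + 2.22 + 0.69 + 2.16 + 2.04 = 7.66
Sum of the 10 distinct covariances = 10 × 0.216 = 2.160
total variance = ΣVar(i) + 2·Σcov = 7.66 + 2 × 2.160 = 11.980
α = (5/4)·(1 − 7.66/11.980) = 0.451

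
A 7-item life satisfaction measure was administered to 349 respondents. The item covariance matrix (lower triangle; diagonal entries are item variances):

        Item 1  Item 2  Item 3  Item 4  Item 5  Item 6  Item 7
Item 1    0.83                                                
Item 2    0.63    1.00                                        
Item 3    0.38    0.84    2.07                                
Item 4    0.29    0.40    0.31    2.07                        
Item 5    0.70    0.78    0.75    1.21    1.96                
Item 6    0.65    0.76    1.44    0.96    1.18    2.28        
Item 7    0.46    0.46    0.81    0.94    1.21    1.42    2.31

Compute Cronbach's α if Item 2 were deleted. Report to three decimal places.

Cronbach's α = 0.826

Remaining items: Item 1, Item 3, Item 4, Item 5, Item 6, Item 7 (k = 6).
ΣVar(i) = 0.83 + 2.07 + 2.07 + 1.96 + 2.28 + 2.31 = 11.52
Var(T) = 11.52 + 2 × 12.71 = 36.94
α (item deleted) = (6/5)·(1 − 11.52/36.94) = 0.826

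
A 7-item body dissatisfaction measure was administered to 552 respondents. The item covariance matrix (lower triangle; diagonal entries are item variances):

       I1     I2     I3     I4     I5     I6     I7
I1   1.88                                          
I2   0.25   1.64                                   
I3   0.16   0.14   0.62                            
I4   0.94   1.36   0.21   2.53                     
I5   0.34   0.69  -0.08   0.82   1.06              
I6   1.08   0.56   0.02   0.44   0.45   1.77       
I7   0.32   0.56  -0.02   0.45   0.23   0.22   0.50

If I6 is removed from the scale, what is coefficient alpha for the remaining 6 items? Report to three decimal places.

Remaining items: I1, I2, I3, I4, I5, I7 (k = 6).
sum of item variances = 1.88 + 1.64 + 0.62 + 2.53 + 1.06 + 0.50 = 8.23
total variance = 8.23 + 2 × 6.37 = 20.97
α (item deleted) = (6/5)·(1 − 8.23/20.97) = 0.729

coefficient alpha = 0.729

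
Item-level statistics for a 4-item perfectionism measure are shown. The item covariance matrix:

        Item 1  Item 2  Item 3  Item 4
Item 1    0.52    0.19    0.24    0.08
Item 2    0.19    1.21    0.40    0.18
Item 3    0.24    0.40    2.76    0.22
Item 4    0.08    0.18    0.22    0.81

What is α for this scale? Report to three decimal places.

sum of item variances = 0.52 + 1.21 + 2.76 + 0.81 = 5.30
Sum of the distinct covariances = 1.31
total variance = 5.30 + 2 × 1.31 = 7.92
α = (k/(k−1))·(1 − sum of item variances/total variance) = (4/3)·(1 − 5.30/7.92) = 0.441

α = 0.441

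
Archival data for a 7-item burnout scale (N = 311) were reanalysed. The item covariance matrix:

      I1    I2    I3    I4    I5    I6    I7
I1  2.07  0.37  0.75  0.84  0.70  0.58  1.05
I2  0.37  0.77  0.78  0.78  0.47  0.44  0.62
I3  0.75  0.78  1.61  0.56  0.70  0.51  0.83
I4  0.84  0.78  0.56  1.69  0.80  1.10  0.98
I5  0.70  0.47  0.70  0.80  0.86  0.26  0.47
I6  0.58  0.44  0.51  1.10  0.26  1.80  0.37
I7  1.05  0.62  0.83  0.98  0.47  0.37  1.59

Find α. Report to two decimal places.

sum of item variances = 2.07 + 0.77 + 1.61 + 1.69 + 0.86 + 1.80 + 1.59 = 10.39
Σ_{i<j} σ_ij = 13.96
Var(T) = 10.39 + 2 × 13.96 = 38.31
α = (k/(k−1))·(1 − sum of item variances/Var(T)) = (7/6)·(1 − 10.39/38.31) = 0.85

α = 0.85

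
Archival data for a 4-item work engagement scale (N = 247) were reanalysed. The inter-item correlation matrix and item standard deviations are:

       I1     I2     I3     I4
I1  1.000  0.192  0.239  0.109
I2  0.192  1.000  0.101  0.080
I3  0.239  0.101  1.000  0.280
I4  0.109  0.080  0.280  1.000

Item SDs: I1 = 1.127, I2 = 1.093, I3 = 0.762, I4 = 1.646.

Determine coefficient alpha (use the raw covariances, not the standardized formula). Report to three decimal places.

Σσ²ᵢ = 1.127² + 1.093² + 0.762² + 1.646² = 5.7547
Covariances σ_ij = r_ij · s_i · s_j:
  σ(I1,I2) = 0.192 × 1.127 × 1.093 = 0.2365
  σ(I1,I3) = 0.239 × 1.127 × 0.762 = 0.2052
  σ(I1,I4) = 0.109 × 1.127 × 1.646 = 0.2022
  σ(I2,I3) = 0.101 × 1.093 × 0.762 = 0.0841
  σ(I2,I4) = 0.080 × 1.093 × 1.646 = 0.1439
  σ(I3,I4) = 0.280 × 0.762 × 1.646 = 0.3512
σ²_T = Σσ²ᵢ + 2·Σσ_ij = 5.7547 + 2 × 1.2231 = 8.2009
α = (4/3)·(1 − 5.7547/8.2009) = 0.398

α = 0.398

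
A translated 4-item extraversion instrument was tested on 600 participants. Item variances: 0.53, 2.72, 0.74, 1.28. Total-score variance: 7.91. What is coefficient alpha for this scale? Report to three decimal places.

ΣVar(i) = 0.53 + 2.72 + 0.74 + 1.28 = 5.27
α = (k/(k−1))·(1 − ΣVar(i)/σ²_T) = (4/3)·(1 − 5.27/7.91) = 0.445

α = 0.445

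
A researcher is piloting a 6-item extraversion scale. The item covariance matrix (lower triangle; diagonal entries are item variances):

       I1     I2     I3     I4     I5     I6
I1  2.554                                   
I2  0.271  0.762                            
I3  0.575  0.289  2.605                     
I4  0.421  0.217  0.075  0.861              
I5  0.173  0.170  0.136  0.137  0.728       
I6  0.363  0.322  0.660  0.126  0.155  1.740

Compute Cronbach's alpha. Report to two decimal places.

Cronbach's alpha = 0.56

Σσ²ᵢ = 2.554 + 0.762 + 2.605 + 0.861 + 0.728 + 1.740 = 9.250
Σ_{i<j} σ_ij = 4.090
σ²_T = 9.250 + 2 × 4.090 = 17.430
α = (k/(k−1))·(1 − Σσ²ᵢ/σ²_T) = (6/5)·(1 − 9.250/17.430) = 0.56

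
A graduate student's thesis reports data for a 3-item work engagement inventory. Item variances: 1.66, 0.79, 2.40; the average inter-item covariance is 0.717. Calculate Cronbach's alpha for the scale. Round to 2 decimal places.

α = 0.71

Σσᵢ² = 1.66 + 0.79 + 2.40 = 4.85
Sum of the 3 distinct covariances = 3 × 0.717 = 2.151
σ²_total = Σσᵢ² + 2·Σcov = 4.85 + 2 × 2.151 = 9.152
α = (3/2)·(1 − 4.85/9.152) = 0.71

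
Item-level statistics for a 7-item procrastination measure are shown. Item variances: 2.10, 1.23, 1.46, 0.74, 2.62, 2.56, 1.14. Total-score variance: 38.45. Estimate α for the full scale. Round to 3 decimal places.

α = 0.807

Σσ²ᵢ = 2.10 + 1.23 + 1.46 + 0.74 + 2.62 + 2.56 + 1.14 = 11.85
α = (k/(k−1))·(1 − Σσ²ᵢ/σ²_total) = (7/6)·(1 − 11.85/38.45) = 0.807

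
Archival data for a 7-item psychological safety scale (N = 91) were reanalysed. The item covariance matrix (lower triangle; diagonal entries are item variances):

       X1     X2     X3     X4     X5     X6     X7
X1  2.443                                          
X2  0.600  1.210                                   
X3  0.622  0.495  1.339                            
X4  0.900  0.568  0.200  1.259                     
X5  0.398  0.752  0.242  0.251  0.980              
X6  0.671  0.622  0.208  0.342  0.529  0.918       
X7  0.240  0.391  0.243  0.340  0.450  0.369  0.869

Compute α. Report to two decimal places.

α = 0.79

sum of item variances = 2.443 + 1.210 + 1.339 + 1.259 + 0.980 + 0.918 + 0.869 = 9.018
Sum of the distinct covariances = 9.433
total variance = 9.018 + 2 × 9.433 = 27.884
α = (k/(k−1))·(1 − sum of item variances/total variance) = (7/6)·(1 − 9.018/27.884) = 0.79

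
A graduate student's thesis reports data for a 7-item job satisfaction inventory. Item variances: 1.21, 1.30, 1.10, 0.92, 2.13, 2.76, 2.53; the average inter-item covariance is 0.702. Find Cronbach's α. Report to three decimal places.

Σσ²ᵢ = 1.21 + 1.30 + 1.10 + 0.92 + 2.13 + 2.76 + 2.53 = 11.95
Sum of the 21 distinct covariances = 21 × 0.702 = 14.742
σ²_T = Σσ²ᵢ + 2·Σcov = 11.95 + 2 × 14.742 = 41.434
α = (7/6)·(1 − 11.95/41.434) = 0.830

Cronbach's α = 0.830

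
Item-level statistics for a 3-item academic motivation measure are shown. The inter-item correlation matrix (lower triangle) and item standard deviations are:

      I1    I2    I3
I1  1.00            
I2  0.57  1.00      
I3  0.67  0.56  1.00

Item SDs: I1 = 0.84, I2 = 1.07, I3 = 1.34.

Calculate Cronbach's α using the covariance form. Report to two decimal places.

Cronbach's α = 0.80

Σσ²ᵢ = 0.84² + 1.07² + 1.34² = 3.6461
Covariances σ_ij = r_ij · s_i · s_j:
  σ(I1,I2) = 0.57 × 0.84 × 1.07 = 0.5123
  σ(I1,I3) = 0.67 × 0.84 × 1.34 = 0.7542
  σ(I2,I3) = 0.56 × 1.07 × 1.34 = 0.8029
σ²_T = Σσ²ᵢ + 2·Σσ_ij = 3.6461 + 2 × 2.0694 = 7.7849
α = (3/2)·(1 − 3.6461/7.7849) = 0.80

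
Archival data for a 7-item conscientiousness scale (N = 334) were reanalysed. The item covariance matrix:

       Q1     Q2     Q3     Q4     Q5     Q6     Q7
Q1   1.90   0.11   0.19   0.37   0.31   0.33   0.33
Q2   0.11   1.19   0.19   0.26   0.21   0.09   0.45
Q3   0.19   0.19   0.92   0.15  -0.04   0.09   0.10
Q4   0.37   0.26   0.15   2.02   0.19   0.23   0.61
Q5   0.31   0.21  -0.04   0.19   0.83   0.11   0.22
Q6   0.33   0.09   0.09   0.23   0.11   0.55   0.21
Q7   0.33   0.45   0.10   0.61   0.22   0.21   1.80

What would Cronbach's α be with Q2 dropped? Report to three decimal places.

α = 0.551

Remaining items: Q1, Q3, Q4, Q5, Q6, Q7 (k = 6).
sum of item variances = 1.90 + 0.92 + 2.02 + 0.83 + 0.55 + 1.80 = 8.02
σ²_total = 8.02 + 2 × 3.40 = 14.82
α (item deleted) = (6/5)·(1 − 8.02/14.82) = 0.551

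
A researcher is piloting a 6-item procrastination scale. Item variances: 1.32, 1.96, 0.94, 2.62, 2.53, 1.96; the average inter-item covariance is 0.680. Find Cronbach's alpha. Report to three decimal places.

Σσ²ᵢ = 1.32 + 1.96 + 0.94 + 2.62 + 2.53 + 1.96 = 11.33
Sum of the 15 distinct covariances = 15 × 0.680 = 10.200
σ²_T = Σσ²ᵢ + 2·Σcov = 11.33 + 2 × 10.200 = 31.730
α = (6/5)·(1 − 11.33/31.730) = 0.772

Cronbach's alpha = 0.772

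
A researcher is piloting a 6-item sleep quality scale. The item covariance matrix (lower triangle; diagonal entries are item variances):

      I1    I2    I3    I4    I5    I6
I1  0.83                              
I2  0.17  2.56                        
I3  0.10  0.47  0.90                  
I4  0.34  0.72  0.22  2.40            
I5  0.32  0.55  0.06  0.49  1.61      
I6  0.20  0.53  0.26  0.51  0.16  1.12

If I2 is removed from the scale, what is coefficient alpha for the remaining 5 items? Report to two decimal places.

α = 0.55

Remaining items: I1, I3, I4, I5, I6 (k = 5).
Σσ²ᵢ = 0.83 + 0.90 + 2.40 + 1.61 + 1.12 = 6.86
Var(T) = 6.86 + 2 × 2.66 = 12.18
α (item deleted) = (5/4)·(1 − 6.86/12.18) = 0.55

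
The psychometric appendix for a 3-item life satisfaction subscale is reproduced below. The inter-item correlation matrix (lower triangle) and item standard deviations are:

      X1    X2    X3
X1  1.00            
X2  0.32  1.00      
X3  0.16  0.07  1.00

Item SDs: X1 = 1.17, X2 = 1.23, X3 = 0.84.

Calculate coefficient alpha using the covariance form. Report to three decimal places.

Σσ²ᵢ = 1.17² + 1.23² + 0.84² = 3.5874
Covariances σ_ij = r_ij · s_i · s_j:
  σ(X1,X2) = 0.32 × 1.17 × 1.23 = 0.4605
  σ(X1,X3) = 0.16 × 1.17 × 0.84 = 0.1572
  σ(X2,X3) = 0.07 × 1.23 × 0.84 = 0.0723
σ²_T = Σσ²ᵢ + 2·Σσ_ij = 3.5874 + 2 × 0.6900 = 4.9674
α = (3/2)·(1 − 3.5874/4.9674) = 0.417

α = 0.417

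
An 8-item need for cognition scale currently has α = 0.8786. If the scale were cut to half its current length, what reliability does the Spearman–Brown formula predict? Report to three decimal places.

Length factor m = 1/2
α' = m·α / (1 − (1−m)·α)
   = 1/2 × 0.8786 / (1 − (1 − 1/2) × 0.8786)
   = 0.4393 / 0.5607 = 0.783

predicted reliability = 0.783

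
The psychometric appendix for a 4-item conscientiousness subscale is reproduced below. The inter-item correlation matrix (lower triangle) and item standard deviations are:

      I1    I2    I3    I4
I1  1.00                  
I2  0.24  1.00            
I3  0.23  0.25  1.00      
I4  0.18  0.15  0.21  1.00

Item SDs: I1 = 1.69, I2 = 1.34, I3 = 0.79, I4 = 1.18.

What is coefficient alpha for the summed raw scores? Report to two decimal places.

Σσ²ᵢ = 1.69² + 1.34² + 0.79² + 1.18² = 6.6682
Covariances σ_ij = r_ij · s_i · s_j:
  σ(I1,I2) = 0.24 × 1.69 × 1.34 = 0.5435
  σ(I1,I3) = 0.23 × 1.69 × 0.79 = 0.3071
  σ(I1,I4) = 0.18 × 1.69 × 1.18 = 0.3590
  σ(I2,I3) = 0.25 × 1.34 × 0.79 = 0.2647
  σ(I2,I4) = 0.15 × 1.34 × 1.18 = 0.2372
  σ(I3,I4) = 0.21 × 0.79 × 1.18 = 0.1958
σ²_T = Σσ²ᵢ + 2·Σσ_ij = 6.6682 + 2 × 1.9073 = 10.4828
α = (4/3)·(1 − 6.6682/10.4828) = 0.49

coefficient alpha = 0.49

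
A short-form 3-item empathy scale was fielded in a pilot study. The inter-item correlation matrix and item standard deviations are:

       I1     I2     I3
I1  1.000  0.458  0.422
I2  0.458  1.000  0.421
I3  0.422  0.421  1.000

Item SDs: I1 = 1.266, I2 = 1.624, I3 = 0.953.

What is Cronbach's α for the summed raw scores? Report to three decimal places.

α = 0.674

Σσ²ᵢ = 1.266² + 1.624² + 0.953² = 5.1483
Covariances σ_ij = r_ij · s_i · s_j:
  σ(I1,I2) = 0.458 × 1.266 × 1.624 = 0.9416
  σ(I1,I3) = 0.422 × 1.266 × 0.953 = 0.5091
  σ(I2,I3) = 0.421 × 1.624 × 0.953 = 0.6516
σ²_T = Σσ²ᵢ + 2·Σσ_ij = 5.1483 + 2 × 2.1023 = 9.3529
α = (3/2)·(1 − 5.1483/9.3529) = 0.674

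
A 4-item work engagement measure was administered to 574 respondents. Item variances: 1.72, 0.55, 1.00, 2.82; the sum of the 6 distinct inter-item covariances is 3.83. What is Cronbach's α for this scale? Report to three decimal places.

α = 0.743

sum of item variances = 1.72 + 0.55 + 1.00 + 2.82 = 6.09
Sum of distinct covariances = 3.83
Var(T) = sum of item variances + 2·Σcov = 6.09 + 2 × 3.83 = 13.75
α = (4/3)·(1 − 6.09/13.75) = 0.743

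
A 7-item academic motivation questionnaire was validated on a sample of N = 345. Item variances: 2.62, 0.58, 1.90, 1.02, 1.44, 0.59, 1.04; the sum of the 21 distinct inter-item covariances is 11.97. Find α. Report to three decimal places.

α = 0.843

Σσᵢ² = 2.62 + 0.58 + 1.90 + 1.02 + 1.44 + 0.59 + 1.04 = 9.19
Sum of distinct covariances = 11.97
total variance = Σσᵢ² + 2·Σcov = 9.19 + 2 × 11.97 = 33.13
α = (7/6)·(1 − 9.19/33.13) = 0.843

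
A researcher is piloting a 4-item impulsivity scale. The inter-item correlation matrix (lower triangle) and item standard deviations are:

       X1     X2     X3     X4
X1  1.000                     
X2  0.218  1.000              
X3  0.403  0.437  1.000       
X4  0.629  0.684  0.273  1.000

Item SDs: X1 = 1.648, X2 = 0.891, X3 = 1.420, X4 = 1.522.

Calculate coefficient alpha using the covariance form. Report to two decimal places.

α = 0.74

Σσ²ᵢ = 1.648² + 0.891² + 1.420² + 1.522² = 7.8427
Covariances σ_ij = r_ij · s_i · s_j:
  σ(X1,X2) = 0.218 × 1.648 × 0.891 = 0.3201
  σ(X1,X3) = 0.403 × 1.648 × 1.420 = 0.9431
  σ(X1,X4) = 0.629 × 1.648 × 1.522 = 1.5777
  σ(X2,X3) = 0.437 × 0.891 × 1.420 = 0.5529
  σ(X2,X4) = 0.684 × 0.891 × 1.522 = 0.9276
  σ(X3,X4) = 0.273 × 1.420 × 1.522 = 0.5900
σ²_T = Σσ²ᵢ + 2·Σσ_ij = 7.8427 + 2 × 4.9114 = 17.6655
α = (4/3)·(1 − 7.8427/17.6655) = 0.74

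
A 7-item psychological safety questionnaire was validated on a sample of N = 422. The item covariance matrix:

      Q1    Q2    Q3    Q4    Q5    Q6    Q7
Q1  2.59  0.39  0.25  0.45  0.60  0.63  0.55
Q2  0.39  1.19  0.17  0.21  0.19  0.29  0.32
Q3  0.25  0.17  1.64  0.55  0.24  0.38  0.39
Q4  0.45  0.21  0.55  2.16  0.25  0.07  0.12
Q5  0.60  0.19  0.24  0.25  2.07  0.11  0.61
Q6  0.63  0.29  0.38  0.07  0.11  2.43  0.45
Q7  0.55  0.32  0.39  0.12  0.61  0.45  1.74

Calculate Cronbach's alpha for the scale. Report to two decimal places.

Cronbach's alpha = 0.60

ΣVar(i) = 2.59 + 1.19 + 1.64 + 2.16 + 2.07 + 2.43 + 1.74 = 13.82
Sum of the distinct covariances = 7.22
σ²_T = 13.82 + 2 × 7.22 = 28.26
α = (k/(k−1))·(1 − ΣVar(i)/σ²_T) = (7/6)·(1 − 13.82/28.26) = 0.60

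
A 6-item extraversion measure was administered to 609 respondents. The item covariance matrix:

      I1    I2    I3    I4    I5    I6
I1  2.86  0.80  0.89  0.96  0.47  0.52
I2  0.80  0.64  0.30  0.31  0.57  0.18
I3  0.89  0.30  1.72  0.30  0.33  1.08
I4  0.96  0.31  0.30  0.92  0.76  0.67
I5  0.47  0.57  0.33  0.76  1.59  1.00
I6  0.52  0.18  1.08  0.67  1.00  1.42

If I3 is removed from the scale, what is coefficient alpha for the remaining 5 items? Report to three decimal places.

coefficient alpha = 0.784

Remaining items: I1, I2, I4, I5, I6 (k = 5).
Σσ²ᵢ = 2.86 + 0.64 + 0.92 + 1.59 + 1.42 = 7.43
σ²_T = 7.43 + 2 × 6.24 = 19.91
α (item deleted) = (5/4)·(1 − 7.43/19.91) = 0.784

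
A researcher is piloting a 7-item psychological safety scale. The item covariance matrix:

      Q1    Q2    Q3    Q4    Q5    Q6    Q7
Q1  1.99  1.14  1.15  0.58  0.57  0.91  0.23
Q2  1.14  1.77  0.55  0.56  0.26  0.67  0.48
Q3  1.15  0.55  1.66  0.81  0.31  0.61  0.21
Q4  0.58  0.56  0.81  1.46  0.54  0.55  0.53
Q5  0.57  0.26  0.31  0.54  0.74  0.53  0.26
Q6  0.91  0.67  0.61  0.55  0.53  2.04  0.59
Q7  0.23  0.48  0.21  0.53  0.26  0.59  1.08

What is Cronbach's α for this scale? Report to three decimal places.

Σσᵢ² = 1.99 + 1.77 + 1.66 + 1.46 + 0.74 + 2.04 + 1.08 = 10.74
Σ_{i<j} σ_ij = 12.04
total variance = 10.74 + 2 × 12.04 = 34.82
α = (k/(k−1))·(1 − Σσᵢ²/total variance) = (7/6)·(1 − 10.74/34.82) = 0.807

α = 0.807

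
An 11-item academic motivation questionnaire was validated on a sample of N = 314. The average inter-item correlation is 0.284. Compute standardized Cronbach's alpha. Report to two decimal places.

α = 0.81

Standardized α = k·r̄ / (1 + (k−1)·r̄) = 11 × 0.284 / (1 + 10 × 0.284)
  = 3.1240 / 3.8400 = 0.81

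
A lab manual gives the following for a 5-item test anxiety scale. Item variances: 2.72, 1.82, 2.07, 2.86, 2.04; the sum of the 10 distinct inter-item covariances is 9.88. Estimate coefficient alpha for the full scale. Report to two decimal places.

Σσᵢ² = 2.72 + 1.82 + 2.07 + 2.86 + 2.04 = 11.51
Sum of distinct covariances = 9.88
total variance = Σσᵢ² + 2·Σcov = 11.51 + 2 × 9.88 = 31.27
α = (5/4)·(1 − 11.51/31.27) = 0.79

α = 0.79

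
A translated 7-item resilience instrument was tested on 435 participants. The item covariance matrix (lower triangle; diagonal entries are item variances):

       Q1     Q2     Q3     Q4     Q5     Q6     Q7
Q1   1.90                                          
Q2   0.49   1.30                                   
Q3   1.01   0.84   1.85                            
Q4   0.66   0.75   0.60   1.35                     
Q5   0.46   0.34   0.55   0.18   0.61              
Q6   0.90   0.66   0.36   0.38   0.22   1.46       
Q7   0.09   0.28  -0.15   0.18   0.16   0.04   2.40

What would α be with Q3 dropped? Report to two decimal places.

Remaining items: Q1, Q2, Q4, Q5, Q6, Q7 (k = 6).
sum of item variances = 1.90 + 1.30 + 1.35 + 0.61 + 1.46 + 2.40 = 9.02
σ²_T = 9.02 + 2 × 5.79 = 20.60
α (item deleted) = (6/5)·(1 − 9.02/20.60) = 0.67

α = 0.67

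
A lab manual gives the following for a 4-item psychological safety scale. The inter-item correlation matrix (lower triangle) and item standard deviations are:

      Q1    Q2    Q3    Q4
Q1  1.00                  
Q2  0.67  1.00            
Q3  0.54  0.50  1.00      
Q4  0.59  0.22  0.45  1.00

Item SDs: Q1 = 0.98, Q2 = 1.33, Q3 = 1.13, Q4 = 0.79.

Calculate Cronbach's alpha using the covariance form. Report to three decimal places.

Σσ²ᵢ = 0.98² + 1.33² + 1.13² + 0.79² = 4.6303
Covariances σ_ij = r_ij · s_i · s_j:
  σ(Q1,Q2) = 0.67 × 0.98 × 1.33 = 0.8733
  σ(Q1,Q3) = 0.54 × 0.98 × 1.13 = 0.5980
  σ(Q1,Q4) = 0.59 × 0.98 × 0.79 = 0.4568
  σ(Q2,Q3) = 0.50 × 1.33 × 1.13 = 0.7514
  σ(Q2,Q4) = 0.22 × 1.33 × 0.79 = 0.2312
  σ(Q3,Q4) = 0.45 × 1.13 × 0.79 = 0.4017
σ²_T = Σσ²ᵢ + 2·Σσ_ij = 4.6303 + 2 × 3.3124 = 11.2551
α = (4/3)·(1 − 4.6303/11.2551) = 0.785

Cronbach's alpha = 0.785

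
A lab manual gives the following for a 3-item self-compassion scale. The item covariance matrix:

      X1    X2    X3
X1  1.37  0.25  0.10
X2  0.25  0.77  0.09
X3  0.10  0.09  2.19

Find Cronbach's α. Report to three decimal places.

Cronbach's α = 0.253

Σσᵢ² = 1.37 + 0.77 + 2.19 = 4.33
Σ_{i<j} σ_ij = 0.44
total variance = 4.33 + 2 × 0.44 = 5.21
α = (k/(k−1))·(1 − Σσᵢ²/total variance) = (3/2)·(1 − 4.33/5.21) = 0.253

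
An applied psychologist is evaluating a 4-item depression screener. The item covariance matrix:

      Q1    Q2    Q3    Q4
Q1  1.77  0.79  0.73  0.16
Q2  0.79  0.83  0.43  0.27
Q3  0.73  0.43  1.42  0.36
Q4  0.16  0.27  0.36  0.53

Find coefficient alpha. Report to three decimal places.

Σσ²ᵢ = 1.77 + 0.83 + 1.42 + 0.53 = 4.55
Sum of off-diagonal covariances = 2.74
Var(T) = 4.55 + 2 × 2.74 = 10.03
α = (k/(k−1))·(1 − Σσ²ᵢ/Var(T)) = (4/3)·(1 − 4.55/10.03) = 0.728

α = 0.728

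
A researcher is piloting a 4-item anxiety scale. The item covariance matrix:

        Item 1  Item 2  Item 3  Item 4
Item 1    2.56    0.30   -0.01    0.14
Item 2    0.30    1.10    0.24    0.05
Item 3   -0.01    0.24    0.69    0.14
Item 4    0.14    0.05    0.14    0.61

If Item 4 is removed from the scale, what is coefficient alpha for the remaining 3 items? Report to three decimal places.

α = 0.294

Remaining items: Item 1, Item 2, Item 3 (k = 3).
Σσ²ᵢ = 2.56 + 1.10 + 0.69 = 4.35
Var(T) = 4.35 + 2 × 0.53 = 5.41
α (item deleted) = (3/2)·(1 − 4.35/5.41) = 0.294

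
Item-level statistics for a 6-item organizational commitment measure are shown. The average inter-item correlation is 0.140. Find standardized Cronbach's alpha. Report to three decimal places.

Standardized α = k·r̄ / (1 + (k−1)·r̄) = 6 × 0.140 / (1 + 5 × 0.140)
  = 0.8400 / 1.7000 = 0.494

standardized Cronbach's alpha = 0.494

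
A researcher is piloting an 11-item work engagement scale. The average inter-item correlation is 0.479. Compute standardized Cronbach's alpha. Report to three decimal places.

Standardized α = k·r̄ / (1 + (k−1)·r̄) = 11 × 0.479 / (1 + 10 × 0.479)
  = 5.2690 / 5.7900 = 0.910

α = 0.910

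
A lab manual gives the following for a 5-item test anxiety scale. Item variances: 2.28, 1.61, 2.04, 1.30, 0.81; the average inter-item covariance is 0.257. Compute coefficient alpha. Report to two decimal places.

ΣVar(i) = 2.28 + 1.61 + 2.04 + 1.30 + 0.81 = 8.04
Sum of the 10 distinct covariances = 10 × 0.257 = 2.570
σ²_T = ΣVar(i) + 2·Σcov = 8.04 + 2 × 2.570 = 13.180
α = (5/4)·(1 − 8.04/13.180) = 0.49

coefficient alpha = 0.49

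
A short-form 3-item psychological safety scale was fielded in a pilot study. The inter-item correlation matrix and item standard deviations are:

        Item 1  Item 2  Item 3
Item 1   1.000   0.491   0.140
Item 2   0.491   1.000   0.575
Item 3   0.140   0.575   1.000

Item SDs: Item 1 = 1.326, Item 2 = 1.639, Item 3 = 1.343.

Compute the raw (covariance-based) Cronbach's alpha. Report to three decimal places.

Cronbach's alpha = 0.679

Σσ²ᵢ = 1.326² + 1.639² + 1.343² = 6.2482
Covariances σ_ij = r_ij · s_i · s_j:
  σ(Item 1,Item 2) = 0.491 × 1.326 × 1.639 = 1.0671
  σ(Item 1,Item 3) = 0.140 × 1.326 × 1.343 = 0.2493
  σ(Item 2,Item 3) = 0.575 × 1.639 × 1.343 = 1.2657
σ²_T = Σσ²ᵢ + 2·Σσ_ij = 6.2482 + 2 × 2.5821 = 11.4124
α = (3/2)·(1 − 6.2482/11.4124) = 0.679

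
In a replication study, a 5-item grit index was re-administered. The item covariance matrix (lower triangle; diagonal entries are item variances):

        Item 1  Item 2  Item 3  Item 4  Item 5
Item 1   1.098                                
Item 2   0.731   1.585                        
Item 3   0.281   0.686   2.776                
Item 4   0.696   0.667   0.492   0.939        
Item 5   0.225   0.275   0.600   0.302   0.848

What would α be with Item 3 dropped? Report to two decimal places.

α = 0.75

Remaining items: Item 1, Item 2, Item 4, Item 5 (k = 4).
sum of item variances = 1.098 + 1.585 + 0.939 + 0.848 = 4.470
Var(T) = 4.470 + 2 × 2.896 = 10.262
α (item deleted) = (4/3)·(1 − 4.470/10.262) = 0.75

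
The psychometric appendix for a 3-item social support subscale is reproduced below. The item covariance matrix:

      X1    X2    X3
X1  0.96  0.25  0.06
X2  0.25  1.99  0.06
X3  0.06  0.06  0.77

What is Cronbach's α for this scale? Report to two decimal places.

Σσᵢ² = 0.96 + 1.99 + 0.77 = 3.72
Sum of off-diagonal covariances = 0.37
Var(T) = 3.72 + 2 × 0.37 = 4.46
α = (k/(k−1))·(1 − Σσᵢ²/Var(T)) = (3/2)·(1 − 3.72/4.46) = 0.25

Cronbach's α = 0.25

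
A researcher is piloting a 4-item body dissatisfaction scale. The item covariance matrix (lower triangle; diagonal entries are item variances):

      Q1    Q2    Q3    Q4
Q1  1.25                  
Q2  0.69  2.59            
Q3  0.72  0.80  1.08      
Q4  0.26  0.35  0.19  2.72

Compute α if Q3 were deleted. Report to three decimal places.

α = 0.426

Remaining items: Q1, Q2, Q4 (k = 3).
sum of item variances = 1.25 + 2.59 + 2.72 = 6.56
σ²_T = 6.56 + 2 × 1.30 = 9.16
α (item deleted) = (3/2)·(1 − 6.56/9.16) = 0.426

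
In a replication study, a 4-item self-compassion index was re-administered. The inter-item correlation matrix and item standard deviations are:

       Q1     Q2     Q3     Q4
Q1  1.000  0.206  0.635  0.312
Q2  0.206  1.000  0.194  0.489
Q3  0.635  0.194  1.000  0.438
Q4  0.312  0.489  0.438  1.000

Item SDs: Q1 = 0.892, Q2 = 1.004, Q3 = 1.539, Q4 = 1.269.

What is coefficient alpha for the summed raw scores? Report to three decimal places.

Σσ²ᵢ = 0.892² + 1.004² + 1.539² + 1.269² = 5.7826
Covariances σ_ij = r_ij · s_i · s_j:
  σ(Q1,Q2) = 0.206 × 0.892 × 1.004 = 0.1845
  σ(Q1,Q3) = 0.635 × 0.892 × 1.539 = 0.8717
  σ(Q1,Q4) = 0.312 × 0.892 × 1.269 = 0.3532
  σ(Q2,Q3) = 0.194 × 1.004 × 1.539 = 0.2998
  σ(Q2,Q4) = 0.489 × 1.004 × 1.269 = 0.6230
  σ(Q3,Q4) = 0.438 × 1.539 × 1.269 = 0.8554
σ²_T = Σσ²ᵢ + 2·Σσ_ij = 5.7826 + 2 × 3.1876 = 12.1578
α = (4/3)·(1 − 5.7826/12.1578) = 0.699

coefficient alpha = 0.699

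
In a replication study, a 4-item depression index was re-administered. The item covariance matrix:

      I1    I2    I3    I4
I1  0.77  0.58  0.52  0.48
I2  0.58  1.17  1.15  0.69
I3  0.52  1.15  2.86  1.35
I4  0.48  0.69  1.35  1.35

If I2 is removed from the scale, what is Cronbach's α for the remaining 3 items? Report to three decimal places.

Remaining items: I1, I3, I4 (k = 3).
Σσ²ᵢ = 0.77 + 2.86 + 1.35 = 4.98
Var(T) = 4.98 + 2 × 2.35 = 9.68
α (item deleted) = (3/2)·(1 − 4.98/9.68) = 0.728

α = 0.728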